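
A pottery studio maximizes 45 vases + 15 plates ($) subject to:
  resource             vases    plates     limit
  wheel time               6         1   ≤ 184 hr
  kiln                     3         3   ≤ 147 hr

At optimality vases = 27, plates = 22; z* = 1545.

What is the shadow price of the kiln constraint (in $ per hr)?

Both wheel time and kiln are binding at x*.
Dual feasibility on the basic columns requires 6·y_wheel time + 3·y_kiln = 45, 1·y_wheel time + 3·y_kiln = 15.
→ y_wheel time = 6 and y_kiln = 3.
Shadow price of kiln = 3.

3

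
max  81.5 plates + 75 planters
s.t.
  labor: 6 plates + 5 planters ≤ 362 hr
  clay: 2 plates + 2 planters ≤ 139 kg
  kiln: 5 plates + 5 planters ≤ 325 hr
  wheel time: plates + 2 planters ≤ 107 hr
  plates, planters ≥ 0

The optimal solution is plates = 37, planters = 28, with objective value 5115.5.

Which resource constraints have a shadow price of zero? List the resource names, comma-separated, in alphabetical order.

clay, wheel time

labor: 362/362 (binding)
clay: 130/139 (slack 9)
kiln: 325/325 (binding)
wheel time: 93/107 (slack 14)
By complementary slackness, a constraint with positive slack has shadow price 0 → clay, wheel time.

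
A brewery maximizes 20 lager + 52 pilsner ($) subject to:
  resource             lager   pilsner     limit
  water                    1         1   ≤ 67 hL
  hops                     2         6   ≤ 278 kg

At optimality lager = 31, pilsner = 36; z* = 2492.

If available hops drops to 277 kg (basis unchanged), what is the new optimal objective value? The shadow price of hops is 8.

Δb = -1, so new z* = 2492 + (8)·(-1) = 2492 − 8 = 2484.

2484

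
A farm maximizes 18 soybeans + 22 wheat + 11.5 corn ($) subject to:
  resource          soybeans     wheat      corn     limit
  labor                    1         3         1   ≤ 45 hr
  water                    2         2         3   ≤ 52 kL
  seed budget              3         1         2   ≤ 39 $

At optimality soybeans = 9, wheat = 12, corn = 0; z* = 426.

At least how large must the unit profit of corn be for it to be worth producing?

14

Binding: labor and seed budget. Non-binding: water (10 unused).
Slack constraints have shadow price 0 (complementary slackness).
From A_Bᵀ y = c: 1·y_labor + 3·y_seed budget = 18; 3·y_labor + 1·y_seed budget = 22.
→ y_labor = 6 and y_seed budget = 4.
corn enters the basis when its profit ≥ yᵀa₃ = 6·1 + 4·2 = 14.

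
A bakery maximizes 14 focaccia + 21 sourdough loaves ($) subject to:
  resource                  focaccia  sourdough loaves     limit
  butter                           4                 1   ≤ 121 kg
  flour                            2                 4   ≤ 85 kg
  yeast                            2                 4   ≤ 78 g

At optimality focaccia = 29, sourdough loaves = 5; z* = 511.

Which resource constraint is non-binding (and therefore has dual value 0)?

butter: 121/121 (binding)
flour: 78/85 (slack 7)
yeast: 78/78 (binding)
By complementary slackness, a constraint with positive slack has shadow price 0 → flour.

flour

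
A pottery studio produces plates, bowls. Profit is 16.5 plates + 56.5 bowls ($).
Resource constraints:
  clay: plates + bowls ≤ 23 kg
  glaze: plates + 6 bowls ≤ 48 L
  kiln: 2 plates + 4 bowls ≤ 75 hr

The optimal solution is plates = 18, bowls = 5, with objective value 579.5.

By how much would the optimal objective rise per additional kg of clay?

8.5

Binding: clay and glaze. Non-binding: kiln (19 unused).
By complementary slackness, y = 0 for the non-binding constraint.
The binding rows give the dual system: 1·y_clay + 1·y_glaze = 16.5 and 1·y_clay + 6·y_glaze = 56.5.
Solving: y_clay = 8.5, y_glaze = 8.
Shadow price of clay = 8.5.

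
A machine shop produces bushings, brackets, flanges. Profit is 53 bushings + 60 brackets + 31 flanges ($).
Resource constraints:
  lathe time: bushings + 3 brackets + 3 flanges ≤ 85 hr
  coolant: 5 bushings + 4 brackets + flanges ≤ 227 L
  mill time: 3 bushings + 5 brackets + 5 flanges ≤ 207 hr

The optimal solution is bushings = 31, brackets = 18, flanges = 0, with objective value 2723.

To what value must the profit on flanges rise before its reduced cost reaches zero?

33

At the optimum: lathe time uses 85 of 85 (binding); coolant uses 227 of 227 (binding); mill time uses 183 of 207 (slack = 24).
Since mill time is not tight, its dual is 0.
Dual feasibility on the basic columns requires 1·y_lathe time + 5·y_coolant = 53, 3·y_lathe time + 4·y_coolant = 60.
This yields shadow prices y_lathe time = 8, y_coolant = 9.
flanges enters the basis when its profit ≥ yᵀa₃ = 8·3 + 9·1 = 33.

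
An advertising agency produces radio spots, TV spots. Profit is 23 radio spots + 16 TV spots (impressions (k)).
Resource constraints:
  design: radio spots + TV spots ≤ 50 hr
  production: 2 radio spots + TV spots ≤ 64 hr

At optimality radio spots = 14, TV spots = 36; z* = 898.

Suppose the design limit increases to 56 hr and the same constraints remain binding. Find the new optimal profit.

952

Both design and production are binding at x*.
The binding rows give the dual system: 1·y_design + 2·y_production = 23 and 1·y_design + 1·y_production = 16.
Solving: y_design = 9, y_production = 7.
Δz = y_design·Δb = 9 × (6) = 54, so new z* = 898 + 54 = 952.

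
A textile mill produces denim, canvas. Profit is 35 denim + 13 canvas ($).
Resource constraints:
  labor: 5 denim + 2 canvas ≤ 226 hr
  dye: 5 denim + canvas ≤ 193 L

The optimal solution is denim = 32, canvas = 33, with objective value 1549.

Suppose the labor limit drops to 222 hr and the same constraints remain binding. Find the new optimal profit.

1525

Check each constraint at x*: labor 226/226 (tight); dye 193/193 (tight).
The binding rows give the dual system: 5·y_labor + 5·y_dye = 35 and 2·y_labor + 1·y_dye = 13.
This yields shadow prices y_labor = 6, y_dye = 1.
Δz = y_labor·Δb = 6 × (-4) = -24, so new z* = 1549 − 24 = 1525.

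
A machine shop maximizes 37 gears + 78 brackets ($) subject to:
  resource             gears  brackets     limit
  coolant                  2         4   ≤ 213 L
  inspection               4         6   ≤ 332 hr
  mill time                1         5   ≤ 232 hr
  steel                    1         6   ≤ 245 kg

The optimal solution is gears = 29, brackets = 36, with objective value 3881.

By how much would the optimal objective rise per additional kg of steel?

Check each constraint at x*: coolant 202/213 (slack 11); inspection 332/332 (tight); mill time 209/232 (slack 23); steel 245/245 (tight).
Slack constraints have shadow price 0 (complementary slackness).
The binding rows give the dual system: 4·y_inspection + 1·y_steel = 37 and 6·y_inspection + 6·y_steel = 78.
This yields shadow prices y_inspection = 8, y_steel = 5.
Shadow price of steel = 5.

5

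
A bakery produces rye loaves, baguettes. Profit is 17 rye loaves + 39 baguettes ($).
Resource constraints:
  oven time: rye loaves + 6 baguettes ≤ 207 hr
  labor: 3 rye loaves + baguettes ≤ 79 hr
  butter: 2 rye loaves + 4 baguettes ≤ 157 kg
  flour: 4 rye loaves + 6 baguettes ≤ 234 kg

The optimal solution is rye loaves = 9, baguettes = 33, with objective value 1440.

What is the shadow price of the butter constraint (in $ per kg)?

At the optimum: oven time uses 207 of 207 (binding); labor uses 60 of 79 (slack = 19); butter uses 150 of 157 (slack = 7); flour uses 234 of 234 (binding).
Slack constraints have shadow price 0 (complementary slackness).
From A_Bᵀ y = c: 1·y_oven time + 4·y_flour = 17; 6·y_oven time + 6·y_flour = 39.
This yields shadow prices y_oven time = 3, y_flour = 3.5.
Shadow price of butter = 0.

0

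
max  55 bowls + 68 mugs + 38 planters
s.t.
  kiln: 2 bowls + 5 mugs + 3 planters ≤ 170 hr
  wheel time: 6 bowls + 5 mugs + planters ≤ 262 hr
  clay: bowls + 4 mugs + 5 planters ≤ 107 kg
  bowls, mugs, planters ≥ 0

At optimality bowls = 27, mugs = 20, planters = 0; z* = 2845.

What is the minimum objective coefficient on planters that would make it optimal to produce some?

Check each constraint at x*: kiln 154/170 (slack 16); wheel time 262/262 (tight); clay 107/107 (tight).
Slack constraints have shadow price 0 (complementary slackness).
Dual feasibility on the basic columns requires 6·y_wheel time + 1·y_clay = 55, 5·y_wheel time + 4·y_clay = 68.
→ y_wheel time = 8 and y_clay = 7.
planters enters the basis when its profit ≥ yᵀa₃ = 8·1 + 7·5 = 43.

43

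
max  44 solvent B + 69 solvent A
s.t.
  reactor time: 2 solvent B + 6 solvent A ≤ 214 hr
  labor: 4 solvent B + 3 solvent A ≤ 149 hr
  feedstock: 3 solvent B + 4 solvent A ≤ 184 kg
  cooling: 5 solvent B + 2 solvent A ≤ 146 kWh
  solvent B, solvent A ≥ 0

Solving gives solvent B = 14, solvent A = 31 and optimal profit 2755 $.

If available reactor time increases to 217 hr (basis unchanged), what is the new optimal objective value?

At the optimum: reactor time uses 214 of 214 (binding); labor uses 149 of 149 (binding); feedstock uses 166 of 184 (slack = 18); cooling uses 132 of 146 (slack = 14).
By complementary slackness, y = 0 for the non-binding constraints.
The binding rows give the dual system: 2·y_reactor time + 4·y_labor = 44 and 6·y_reactor time + 3·y_labor = 69.
This yields shadow prices y_reactor time = 8, y_labor = 7.
Δz = y_reactor time·Δb = 8 × (3) = 24, so new z* = 2755 + 24 = 2779.

2779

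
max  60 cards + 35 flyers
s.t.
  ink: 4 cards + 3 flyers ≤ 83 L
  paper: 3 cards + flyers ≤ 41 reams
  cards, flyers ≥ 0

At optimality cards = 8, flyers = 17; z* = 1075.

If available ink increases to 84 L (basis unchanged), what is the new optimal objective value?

At the optimum: ink uses 83 of 83 (binding); paper uses 41 of 41 (binding).
Dual feasibility on the basic columns requires 4·y_ink + 3·y_paper = 60, 3·y_ink + 1·y_paper = 35.
→ y_ink = 9 and y_paper = 8.
Δz = y_ink·Δb = 9 × (1) = 9, so new z* = 1075 + 9 = 1084.

1084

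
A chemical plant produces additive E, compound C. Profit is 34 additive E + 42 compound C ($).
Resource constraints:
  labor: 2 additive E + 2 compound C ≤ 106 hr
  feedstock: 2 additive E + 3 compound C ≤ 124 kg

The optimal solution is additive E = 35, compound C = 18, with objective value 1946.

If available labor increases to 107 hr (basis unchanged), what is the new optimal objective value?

1955

At the optimum: labor uses 106 of 106 (binding); feedstock uses 124 of 124 (binding).
The binding rows give the dual system: 2·y_labor + 2·y_feedstock = 34 and 2·y_labor + 3·y_feedstock = 42.
→ y_labor = 9 and y_feedstock = 8.
Δz = y_labor·Δb = 9 × (1) = 9, so new z* = 1946 + 9 = 1955.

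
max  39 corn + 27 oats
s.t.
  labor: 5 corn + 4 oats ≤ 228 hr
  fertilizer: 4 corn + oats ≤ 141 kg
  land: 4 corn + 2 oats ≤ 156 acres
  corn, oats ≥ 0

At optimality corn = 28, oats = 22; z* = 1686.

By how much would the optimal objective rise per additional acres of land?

Check each constraint at x*: labor 228/228 (tight); fertilizer 134/141 (slack 7); land 156/156 (tight).
Since fertilizer is not tight, its dual is 0.
The binding rows give the dual system: 5·y_labor + 4·y_land = 39 and 4·y_labor + 2·y_land = 27.
This yields shadow prices y_labor = 5, y_land = 3.5.
Shadow price of land = 3.5.

3.5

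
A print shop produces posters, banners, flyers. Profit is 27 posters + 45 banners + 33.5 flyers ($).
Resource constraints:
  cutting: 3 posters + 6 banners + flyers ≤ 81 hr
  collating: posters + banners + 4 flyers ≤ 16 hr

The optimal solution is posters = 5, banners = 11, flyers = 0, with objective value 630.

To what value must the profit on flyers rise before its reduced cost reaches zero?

At the optimum: cutting uses 81 of 81 (binding); collating uses 16 of 16 (binding).
Dual feasibility on the basic columns requires 3·y_cutting + 1·y_collating = 27, 6·y_cutting + 1·y_collating = 45.
→ y_cutting = 6 and y_collating = 9.
flyers enters the basis when its profit ≥ yᵀa₃ = 6·1 + 9·4 = 42.

42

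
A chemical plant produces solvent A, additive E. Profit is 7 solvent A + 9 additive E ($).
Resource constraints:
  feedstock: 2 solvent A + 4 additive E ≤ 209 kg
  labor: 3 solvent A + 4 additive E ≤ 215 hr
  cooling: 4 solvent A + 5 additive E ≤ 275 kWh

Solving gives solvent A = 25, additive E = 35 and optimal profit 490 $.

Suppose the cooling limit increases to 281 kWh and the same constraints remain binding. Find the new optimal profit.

496

Check each constraint at x*: feedstock 190/209 (slack 19); labor 215/215 (tight); cooling 275/275 (tight).
Since feedstock is not tight, its dual is 0.
The binding rows give the dual system: 3·y_labor + 4·y_cooling = 7 and 4·y_labor + 5·y_cooling = 9.
This yields shadow prices y_labor = 1, y_cooling = 1.
Δz = y_cooling·Δb = 1 × (6) = 6, so new z* = 490 + 6 = 496.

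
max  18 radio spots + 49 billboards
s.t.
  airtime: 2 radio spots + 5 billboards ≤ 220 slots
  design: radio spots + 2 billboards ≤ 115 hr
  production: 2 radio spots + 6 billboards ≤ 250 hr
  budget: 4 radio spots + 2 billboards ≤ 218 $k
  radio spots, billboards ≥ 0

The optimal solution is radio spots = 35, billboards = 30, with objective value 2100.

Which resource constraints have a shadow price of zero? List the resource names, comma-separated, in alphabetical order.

airtime: 220/220 (binding)
design: 95/115 (slack 20)
production: 250/250 (binding)
budget: 200/218 (slack 18)
By complementary slackness, a constraint with positive slack has shadow price 0 → budget, design.

budget, design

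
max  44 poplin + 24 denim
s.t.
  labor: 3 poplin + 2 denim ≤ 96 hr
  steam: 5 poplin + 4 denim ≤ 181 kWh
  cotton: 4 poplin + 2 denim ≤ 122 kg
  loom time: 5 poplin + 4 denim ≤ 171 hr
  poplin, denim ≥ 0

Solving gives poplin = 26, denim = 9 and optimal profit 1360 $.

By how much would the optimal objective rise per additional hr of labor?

At the optimum: labor uses 96 of 96 (binding); steam uses 166 of 181 (slack = 15); cotton uses 122 of 122 (binding); loom time uses 166 of 171 (slack = 5).
Slack constraints have shadow price 0 (complementary slackness).
From A_Bᵀ y = c: 3·y_labor + 4·y_cotton = 44; 2·y_labor + 2·y_cotton = 24.
Solving: y_labor = 4, y_cotton = 8.
Shadow price of labor = 4.

4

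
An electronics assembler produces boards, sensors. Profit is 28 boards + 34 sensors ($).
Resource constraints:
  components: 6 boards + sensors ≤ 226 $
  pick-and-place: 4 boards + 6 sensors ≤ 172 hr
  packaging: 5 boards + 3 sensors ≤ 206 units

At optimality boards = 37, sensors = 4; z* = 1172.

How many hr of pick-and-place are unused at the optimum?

pick-and-place used = 4·37 + 6·4 = 172; slack = 172 − 172 = 0.

0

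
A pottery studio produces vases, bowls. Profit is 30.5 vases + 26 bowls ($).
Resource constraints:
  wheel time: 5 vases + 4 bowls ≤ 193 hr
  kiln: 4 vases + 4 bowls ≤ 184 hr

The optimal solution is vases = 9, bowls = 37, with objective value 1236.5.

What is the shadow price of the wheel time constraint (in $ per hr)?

Both wheel time and kiln are binding at x*.
Dual feasibility on the basic columns requires 5·y_wheel time + 4·y_kiln = 30.5, 4·y_wheel time + 4·y_kiln = 26.
→ y_wheel time = 4.5 and y_kiln = 2.
Shadow price of wheel time = 4.5.

4.5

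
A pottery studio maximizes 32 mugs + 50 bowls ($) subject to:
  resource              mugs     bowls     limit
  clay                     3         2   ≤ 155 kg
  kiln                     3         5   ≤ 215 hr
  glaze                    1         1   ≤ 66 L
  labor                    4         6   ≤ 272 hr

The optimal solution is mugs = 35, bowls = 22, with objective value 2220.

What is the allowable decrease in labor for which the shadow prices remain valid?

Binding constraints: kiln, labor. The basis is B = [[3,5],[4,6]] with det -2.
Per unit decrease in labor, x* moves by d = (-2.5, 1.5).
The basis stays optimal until mugs reaches 0; allowable decrease = 14 hr.

14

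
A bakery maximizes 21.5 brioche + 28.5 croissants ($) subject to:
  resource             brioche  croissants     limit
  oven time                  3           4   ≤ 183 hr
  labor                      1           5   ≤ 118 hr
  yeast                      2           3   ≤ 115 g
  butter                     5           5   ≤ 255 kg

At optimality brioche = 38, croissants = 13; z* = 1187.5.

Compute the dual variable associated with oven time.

Binding: yeast and butter. Non-binding: oven time (17 unused), labor (15 unused).
Since oven time, labor are not tight, their duals are 0.
From A_Bᵀ y = c: 2·y_yeast + 5·y_butter = 21.5; 3·y_yeast + 5·y_butter = 28.5.
→ y_yeast = 7 and y_butter = 1.5.
Shadow price of oven time = 0.

0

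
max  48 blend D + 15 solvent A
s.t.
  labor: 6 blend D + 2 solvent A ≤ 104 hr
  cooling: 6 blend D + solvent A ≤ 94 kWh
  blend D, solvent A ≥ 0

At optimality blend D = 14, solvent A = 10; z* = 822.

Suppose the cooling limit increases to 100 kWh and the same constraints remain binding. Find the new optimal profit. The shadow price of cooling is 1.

828

Δb = 6, so new z* = 822 + (1)·(6) = 822 + 6 = 828.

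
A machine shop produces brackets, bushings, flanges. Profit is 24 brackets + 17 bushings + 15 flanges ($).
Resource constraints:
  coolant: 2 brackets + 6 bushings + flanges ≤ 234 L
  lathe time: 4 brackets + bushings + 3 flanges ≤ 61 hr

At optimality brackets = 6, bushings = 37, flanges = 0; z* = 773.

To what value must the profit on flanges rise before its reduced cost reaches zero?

Both coolant and lathe time are binding at x*.
The binding rows give the dual system: 2·y_coolant + 4·y_lathe time = 24 and 6·y_coolant + 1·y_lathe time = 17.
This yields shadow prices y_coolant = 2, y_lathe time = 5.
flanges enters the basis when its profit ≥ yᵀa₃ = 2·1 + 5·3 = 17.

17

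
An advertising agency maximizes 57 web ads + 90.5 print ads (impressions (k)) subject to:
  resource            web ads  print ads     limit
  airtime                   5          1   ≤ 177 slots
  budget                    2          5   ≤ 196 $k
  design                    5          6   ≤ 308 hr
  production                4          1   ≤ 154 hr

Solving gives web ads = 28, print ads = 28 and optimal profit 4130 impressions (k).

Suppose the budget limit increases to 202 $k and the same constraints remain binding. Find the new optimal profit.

4181

Check each constraint at x*: airtime 168/177 (slack 9); budget 196/196 (tight); design 308/308 (tight); production 140/154 (slack 14).
By complementary slackness, y = 0 for the non-binding constraints.
From A_Bᵀ y = c: 2·y_budget + 5·y_design = 57; 5·y_budget + 6·y_design = 90.5.
→ y_budget = 8.5 and y_design = 8.
Δz = y_budget·Δb = 8.5 × (6) = 51, so new z* = 4130 + 51 = 4181.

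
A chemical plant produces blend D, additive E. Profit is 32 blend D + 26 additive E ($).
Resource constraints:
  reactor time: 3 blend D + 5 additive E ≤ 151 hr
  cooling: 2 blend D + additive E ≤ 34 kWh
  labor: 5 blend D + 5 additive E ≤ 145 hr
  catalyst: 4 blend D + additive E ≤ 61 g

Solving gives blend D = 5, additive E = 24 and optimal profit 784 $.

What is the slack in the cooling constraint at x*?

0

cooling used = 2·5 + 1·24 = 34; slack = 34 − 34 = 0.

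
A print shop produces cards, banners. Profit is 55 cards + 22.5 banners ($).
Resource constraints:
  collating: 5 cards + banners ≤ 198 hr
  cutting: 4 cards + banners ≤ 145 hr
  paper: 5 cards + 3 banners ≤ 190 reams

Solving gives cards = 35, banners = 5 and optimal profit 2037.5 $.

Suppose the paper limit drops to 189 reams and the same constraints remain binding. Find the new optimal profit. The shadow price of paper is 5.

Δb = -1, so new z* = 2037.5 + (5)·(-1) = 2037.5 − 5 = 2032.5.

2032.5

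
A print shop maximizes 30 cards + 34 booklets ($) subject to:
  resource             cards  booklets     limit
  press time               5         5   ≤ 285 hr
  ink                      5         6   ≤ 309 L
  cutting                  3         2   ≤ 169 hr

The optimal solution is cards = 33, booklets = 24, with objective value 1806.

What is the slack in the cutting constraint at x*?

cutting used = 3·33 + 2·24 = 147; slack = 169 − 147 = 22.

22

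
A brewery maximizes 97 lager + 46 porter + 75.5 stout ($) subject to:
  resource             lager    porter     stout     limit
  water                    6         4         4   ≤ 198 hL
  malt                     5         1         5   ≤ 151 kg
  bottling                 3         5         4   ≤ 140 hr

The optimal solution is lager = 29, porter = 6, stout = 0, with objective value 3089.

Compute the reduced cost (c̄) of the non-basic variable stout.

-2.5

Binding: water and malt. Non-binding: bottling (23 unused).
Since bottling is not tight, its dual is 0.
Dual feasibility on the basic columns requires 6·y_water + 5·y_malt = 97, 4·y_water + 1·y_malt = 46.
This yields shadow prices y_water = 9.5, y_malt = 8.
Reduced cost of stout: c₃ − yᵀa₃ = 75.5 − (9.5·4 + 8·5) = 75.5 − 78 = -2.5.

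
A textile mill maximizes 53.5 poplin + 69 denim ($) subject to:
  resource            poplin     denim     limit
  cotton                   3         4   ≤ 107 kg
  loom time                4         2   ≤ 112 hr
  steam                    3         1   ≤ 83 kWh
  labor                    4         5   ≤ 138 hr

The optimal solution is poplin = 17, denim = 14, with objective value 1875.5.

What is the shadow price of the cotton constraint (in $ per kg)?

8.5

At the optimum: cotton uses 107 of 107 (binding); loom time uses 96 of 112 (slack = 16); steam uses 65 of 83 (slack = 18); labor uses 138 of 138 (binding).
By complementary slackness, y = 0 for the non-binding constraints.
From A_Bᵀ y = c: 3·y_cotton + 4·y_labor = 53.5; 4·y_cotton + 5·y_labor = 69.
This yields shadow prices y_cotton = 8.5, y_labor = 7.
Shadow price of cotton = 8.5.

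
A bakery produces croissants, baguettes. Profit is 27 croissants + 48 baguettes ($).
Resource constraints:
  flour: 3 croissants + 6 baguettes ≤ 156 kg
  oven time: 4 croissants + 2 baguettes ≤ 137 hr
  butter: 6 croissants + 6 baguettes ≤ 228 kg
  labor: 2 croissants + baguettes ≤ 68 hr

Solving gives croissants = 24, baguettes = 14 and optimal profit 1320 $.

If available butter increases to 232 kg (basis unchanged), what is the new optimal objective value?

1324

At the optimum: flour uses 156 of 156 (binding); oven time uses 124 of 137 (slack = 13); butter uses 228 of 228 (binding); labor uses 62 of 68 (slack = 6).
By complementary slackness, y = 0 for the non-binding constraints.
From A_Bᵀ y = c: 3·y_flour + 6·y_butter = 27; 6·y_flour + 6·y_butter = 48.
→ y_flour = 7 and y_butter = 1.
Δz = y_butter·Δb = 1 × (4) = 4, so new z* = 1320 + 4 = 1324.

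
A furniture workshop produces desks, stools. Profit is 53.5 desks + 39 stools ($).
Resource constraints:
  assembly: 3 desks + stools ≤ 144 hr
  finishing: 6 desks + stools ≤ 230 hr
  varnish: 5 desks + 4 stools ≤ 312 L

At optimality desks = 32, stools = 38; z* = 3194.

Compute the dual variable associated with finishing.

Check each constraint at x*: assembly 134/144 (slack 10); finishing 230/230 (tight); varnish 312/312 (tight).
Slack constraints have shadow price 0 (complementary slackness).
From A_Bᵀ y = c: 6·y_finishing + 5·y_varnish = 53.5; 1·y_finishing + 4·y_varnish = 39.
→ y_finishing = 1 and y_varnish = 9.5.
Shadow price of finishing = 1.

1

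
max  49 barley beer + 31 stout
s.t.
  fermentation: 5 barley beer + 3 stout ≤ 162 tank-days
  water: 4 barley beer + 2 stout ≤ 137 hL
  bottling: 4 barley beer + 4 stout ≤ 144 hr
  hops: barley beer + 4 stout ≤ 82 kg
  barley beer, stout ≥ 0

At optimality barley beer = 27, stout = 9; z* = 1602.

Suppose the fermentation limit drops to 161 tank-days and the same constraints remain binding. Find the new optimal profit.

At the optimum: fermentation uses 162 of 162 (binding); water uses 126 of 137 (slack = 11); bottling uses 144 of 144 (binding); hops uses 63 of 82 (slack = 19).
Slack constraints have shadow price 0 (complementary slackness).
From A_Bᵀ y = c: 5·y_fermentation + 4·y_bottling = 49; 3·y_fermentation + 4·y_bottling = 31.
→ y_fermentation = 9 and y_bottling = 1.
Δz = y_fermentation·Δb = 9 × (-1) = -9, so new z* = 1602 − 9 = 1593.

1593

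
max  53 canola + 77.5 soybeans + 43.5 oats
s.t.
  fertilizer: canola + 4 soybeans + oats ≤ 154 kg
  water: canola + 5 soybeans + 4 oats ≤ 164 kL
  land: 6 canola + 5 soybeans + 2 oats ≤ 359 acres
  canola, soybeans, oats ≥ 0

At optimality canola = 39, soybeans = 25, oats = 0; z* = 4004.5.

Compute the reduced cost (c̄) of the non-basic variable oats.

At the optimum: fertilizer uses 139 of 154 (slack = 15); water uses 164 of 164 (binding); land uses 359 of 359 (binding).
Slack constraints have shadow price 0 (complementary slackness).
The binding rows give the dual system: 1·y_water + 6·y_land = 53 and 5·y_water + 5·y_land = 77.5.
Solving: y_water = 8, y_land = 7.5.
Reduced cost of oats: c₃ − yᵀa₃ = 43.5 − (8·4 + 7.5·2) = 43.5 − 47 = -3.5.

-3.5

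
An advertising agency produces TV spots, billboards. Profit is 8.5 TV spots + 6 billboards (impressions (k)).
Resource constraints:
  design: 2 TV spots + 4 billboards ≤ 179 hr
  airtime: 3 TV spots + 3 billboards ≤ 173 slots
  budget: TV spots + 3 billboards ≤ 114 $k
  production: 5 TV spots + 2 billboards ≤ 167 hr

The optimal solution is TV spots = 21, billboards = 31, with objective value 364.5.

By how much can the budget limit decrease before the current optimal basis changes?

80.6

Binding constraints: budget, production. The basis is B = [[1,3],[5,2]] with det -13.
Per unit decrease in budget, x* moves by d = (0.1538, -0.3846).
The basis stays optimal until billboards reaches 0; allowable decrease = 80.6 $k.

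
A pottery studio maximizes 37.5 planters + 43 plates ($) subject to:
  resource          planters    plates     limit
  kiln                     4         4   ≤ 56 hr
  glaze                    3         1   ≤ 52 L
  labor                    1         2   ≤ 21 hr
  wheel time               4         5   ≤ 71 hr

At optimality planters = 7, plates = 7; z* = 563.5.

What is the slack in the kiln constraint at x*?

0

kiln used = 4·7 + 4·7 = 56; slack = 56 − 56 = 0.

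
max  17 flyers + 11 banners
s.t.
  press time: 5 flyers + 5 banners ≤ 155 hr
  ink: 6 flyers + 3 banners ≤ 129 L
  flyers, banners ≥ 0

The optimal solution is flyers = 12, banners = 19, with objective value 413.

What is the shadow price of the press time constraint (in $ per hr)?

1

Both press time and ink are binding at x*.
Dual feasibility on the basic columns requires 5·y_press time + 6·y_ink = 17, 5·y_press time + 3·y_ink = 11.
Solving: y_press time = 1, y_ink = 2.
Shadow price of press time = 1.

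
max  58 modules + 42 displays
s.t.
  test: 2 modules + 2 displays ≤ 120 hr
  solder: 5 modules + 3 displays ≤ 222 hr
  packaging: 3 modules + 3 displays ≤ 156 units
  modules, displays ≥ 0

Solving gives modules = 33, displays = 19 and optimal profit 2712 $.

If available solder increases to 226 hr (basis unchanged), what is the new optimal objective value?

2744

At the optimum: test uses 104 of 120 (slack = 16); solder uses 222 of 222 (binding); packaging uses 156 of 156 (binding).
Since test is not tight, its dual is 0.
The binding rows give the dual system: 5·y_solder + 3·y_packaging = 58 and 3·y_solder + 3·y_packaging = 42.
This yields shadow prices y_solder = 8, y_packaging = 6.
Δz = y_solder·Δb = 8 × (4) = 32, so new z* = 2712 + 32 = 2744.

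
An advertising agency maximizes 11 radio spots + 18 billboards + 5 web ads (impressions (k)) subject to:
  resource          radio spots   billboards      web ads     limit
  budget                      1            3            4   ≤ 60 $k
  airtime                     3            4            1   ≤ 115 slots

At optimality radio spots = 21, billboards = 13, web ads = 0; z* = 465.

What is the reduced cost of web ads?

-6

Check each constraint at x*: budget 60/60 (tight); airtime 115/115 (tight).
Dual feasibility on the basic columns requires 1·y_budget + 3·y_airtime = 11, 3·y_budget + 4·y_airtime = 18.
→ y_budget = 2 and y_airtime = 3.
Reduced cost of web ads: c₃ − yᵀa₃ = 5 − (2·4 + 3·1) = 5 − 11 = -6.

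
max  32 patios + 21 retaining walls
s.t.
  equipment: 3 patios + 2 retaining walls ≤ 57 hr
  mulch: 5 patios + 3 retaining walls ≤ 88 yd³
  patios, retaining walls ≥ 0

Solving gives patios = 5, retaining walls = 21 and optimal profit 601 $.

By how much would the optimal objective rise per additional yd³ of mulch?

Check each constraint at x*: equipment 57/57 (tight); mulch 88/88 (tight).
The binding rows give the dual system: 3·y_equipment + 5·y_mulch = 32 and 2·y_equipment + 3·y_mulch = 21.
Solving: y_equipment = 9, y_mulch = 1.
Shadow price of mulch = 1.

1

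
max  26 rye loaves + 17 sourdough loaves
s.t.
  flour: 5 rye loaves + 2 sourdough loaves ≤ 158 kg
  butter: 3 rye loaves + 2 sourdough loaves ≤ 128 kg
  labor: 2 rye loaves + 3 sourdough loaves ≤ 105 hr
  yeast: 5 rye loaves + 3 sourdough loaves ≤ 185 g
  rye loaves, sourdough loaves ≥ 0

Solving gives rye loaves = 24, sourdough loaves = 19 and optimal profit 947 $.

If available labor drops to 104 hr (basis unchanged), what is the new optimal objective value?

944

At the optimum: flour uses 158 of 158 (binding); butter uses 110 of 128 (slack = 18); labor uses 105 of 105 (binding); yeast uses 177 of 185 (slack = 8).
By complementary slackness, y = 0 for the non-binding constraints.
From A_Bᵀ y = c: 5·y_flour + 2·y_labor = 26; 2·y_flour + 3·y_labor = 17.
Solving: y_flour = 4, y_labor = 3.
Δz = y_labor·Δb = 3 × (-1) = -3, so new z* = 947 − 3 = 944.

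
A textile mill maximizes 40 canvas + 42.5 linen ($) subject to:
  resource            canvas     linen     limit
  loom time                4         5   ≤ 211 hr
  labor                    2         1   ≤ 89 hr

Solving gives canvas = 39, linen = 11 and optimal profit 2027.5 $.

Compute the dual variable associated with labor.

5

Check each constraint at x*: loom time 211/211 (tight); labor 89/89 (tight).
The binding rows give the dual system: 4·y_loom time + 2·y_labor = 40 and 5·y_loom time + 1·y_labor = 42.5.
→ y_loom time = 7.5 and y_labor = 5.
Shadow price of labor = 5.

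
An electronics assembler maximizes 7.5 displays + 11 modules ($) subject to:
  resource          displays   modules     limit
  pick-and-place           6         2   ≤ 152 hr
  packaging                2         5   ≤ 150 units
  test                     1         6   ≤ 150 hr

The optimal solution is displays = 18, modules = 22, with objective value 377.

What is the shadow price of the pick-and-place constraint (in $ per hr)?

Check each constraint at x*: pick-and-place 152/152 (tight); packaging 146/150 (slack 4); test 150/150 (tight).
Slack constraints have shadow price 0 (complementary slackness).
From A_Bᵀ y = c: 6·y_pick-and-place + 1·y_test = 7.5; 2·y_pick-and-place + 6·y_test = 11.
This yields shadow prices y_pick-and-place = 1, y_test = 1.5.
Shadow price of pick-and-place = 1.

1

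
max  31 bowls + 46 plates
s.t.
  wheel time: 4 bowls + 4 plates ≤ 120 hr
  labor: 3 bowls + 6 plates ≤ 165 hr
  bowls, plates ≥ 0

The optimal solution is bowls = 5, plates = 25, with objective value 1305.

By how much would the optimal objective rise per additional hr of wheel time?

4

At the optimum: wheel time uses 120 of 120 (binding); labor uses 165 of 165 (binding).
From A_Bᵀ y = c: 4·y_wheel time + 3·y_labor = 31; 4·y_wheel time + 6·y_labor = 46.
Solving: y_wheel time = 4, y_labor = 5.
Shadow price of wheel time = 4.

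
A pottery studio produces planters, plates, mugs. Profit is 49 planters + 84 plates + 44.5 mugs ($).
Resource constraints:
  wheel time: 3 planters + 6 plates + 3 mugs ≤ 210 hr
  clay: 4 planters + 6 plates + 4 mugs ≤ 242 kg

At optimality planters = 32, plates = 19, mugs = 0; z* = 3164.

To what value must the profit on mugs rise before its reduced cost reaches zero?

49

Check each constraint at x*: wheel time 210/210 (tight); clay 242/242 (tight).
The binding rows give the dual system: 3·y_wheel time + 4·y_clay = 49 and 6·y_wheel time + 6·y_clay = 84.
This yields shadow prices y_wheel time = 7, y_clay = 7.
mugs enters the basis when its profit ≥ yᵀa₃ = 7·3 + 7·4 = 49.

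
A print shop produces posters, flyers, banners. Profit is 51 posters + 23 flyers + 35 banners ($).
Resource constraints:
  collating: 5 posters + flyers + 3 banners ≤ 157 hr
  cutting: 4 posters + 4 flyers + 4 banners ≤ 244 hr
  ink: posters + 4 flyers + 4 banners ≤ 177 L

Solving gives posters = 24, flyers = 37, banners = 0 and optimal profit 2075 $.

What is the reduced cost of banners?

-2

Binding: collating and cutting. Non-binding: ink (5 unused).
By complementary slackness, y = 0 for the non-binding constraint.
From A_Bᵀ y = c: 5·y_collating + 4·y_cutting = 51; 1·y_collating + 4·y_cutting = 23.
Solving: y_collating = 7, y_cutting = 4.
Reduced cost of banners: c₃ − yᵀa₃ = 35 − (7·3 + 4·4) = 35 − 37 = -2.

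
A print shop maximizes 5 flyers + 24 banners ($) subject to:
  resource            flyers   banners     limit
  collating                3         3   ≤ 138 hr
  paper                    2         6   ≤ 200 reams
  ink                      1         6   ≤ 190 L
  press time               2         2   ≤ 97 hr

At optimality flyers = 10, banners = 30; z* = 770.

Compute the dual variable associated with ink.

3

At the optimum: collating uses 120 of 138 (slack = 18); paper uses 200 of 200 (binding); ink uses 190 of 190 (binding); press time uses 80 of 97 (slack = 17).
Slack constraints have shadow price 0 (complementary slackness).
From A_Bᵀ y = c: 2·y_paper + 1·y_ink = 5; 6·y_paper + 6·y_ink = 24.
Solving: y_paper = 1, y_ink = 3.
Shadow price of ink = 3.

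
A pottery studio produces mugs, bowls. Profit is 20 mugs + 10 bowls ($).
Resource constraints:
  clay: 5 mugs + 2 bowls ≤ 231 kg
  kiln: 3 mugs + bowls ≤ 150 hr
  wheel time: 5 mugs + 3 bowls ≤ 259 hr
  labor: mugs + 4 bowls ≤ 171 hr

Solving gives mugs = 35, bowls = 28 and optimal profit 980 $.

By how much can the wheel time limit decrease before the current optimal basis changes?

Binding constraints: clay, wheel time. The basis is B = [[5,2],[5,3]] with det 5.
Per unit decrease in wheel time, x* moves by d = (0.4, -1).
The basis stays optimal until bowls reaches 0; allowable decrease = 28 hr.

28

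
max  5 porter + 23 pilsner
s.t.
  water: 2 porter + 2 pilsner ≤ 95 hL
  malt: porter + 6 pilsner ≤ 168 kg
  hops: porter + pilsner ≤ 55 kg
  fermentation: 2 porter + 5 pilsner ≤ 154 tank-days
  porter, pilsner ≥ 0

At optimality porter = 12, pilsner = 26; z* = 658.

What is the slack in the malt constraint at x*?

0

malt used = 1·12 + 6·26 = 168; slack = 168 − 168 = 0.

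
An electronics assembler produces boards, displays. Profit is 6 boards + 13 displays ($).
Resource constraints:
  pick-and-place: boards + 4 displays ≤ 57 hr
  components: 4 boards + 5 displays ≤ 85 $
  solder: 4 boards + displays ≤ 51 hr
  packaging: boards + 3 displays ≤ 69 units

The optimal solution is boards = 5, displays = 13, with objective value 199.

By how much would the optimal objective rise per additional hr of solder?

Check each constraint at x*: pick-and-place 57/57 (tight); components 85/85 (tight); solder 33/51 (slack 18); packaging 44/69 (slack 25).
Since solder, packaging are not tight, their duals are 0.
From A_Bᵀ y = c: 1·y_pick-and-place + 4·y_components = 6; 4·y_pick-and-place + 5·y_components = 13.
This yields shadow prices y_pick-and-place = 2, y_components = 1.
Shadow price of solder = 0.

0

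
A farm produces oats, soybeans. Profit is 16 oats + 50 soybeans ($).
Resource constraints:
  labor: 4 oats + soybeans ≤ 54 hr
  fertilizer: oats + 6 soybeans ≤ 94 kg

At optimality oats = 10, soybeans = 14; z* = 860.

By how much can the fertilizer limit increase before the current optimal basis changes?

Binding constraints: labor, fertilizer. The basis is B = [[4,1],[1,6]] with det 23.
Per unit increase in fertilizer, x* moves by d = (-0.0435, 0.1739).
The basis stays optimal until oats reaches 0; allowable increase = 230 kg.

230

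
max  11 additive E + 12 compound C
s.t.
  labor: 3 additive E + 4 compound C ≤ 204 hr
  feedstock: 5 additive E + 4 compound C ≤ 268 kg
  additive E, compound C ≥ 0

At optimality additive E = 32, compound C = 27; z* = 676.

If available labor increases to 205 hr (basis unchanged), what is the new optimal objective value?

Both labor and feedstock are binding at x*.
The binding rows give the dual system: 3·y_labor + 5·y_feedstock = 11 and 4·y_labor + 4·y_feedstock = 12.
Solving: y_labor = 2, y_feedstock = 1.
Δz = y_labor·Δb = 2 × (1) = 2, so new z* = 676 + 2 = 678.

678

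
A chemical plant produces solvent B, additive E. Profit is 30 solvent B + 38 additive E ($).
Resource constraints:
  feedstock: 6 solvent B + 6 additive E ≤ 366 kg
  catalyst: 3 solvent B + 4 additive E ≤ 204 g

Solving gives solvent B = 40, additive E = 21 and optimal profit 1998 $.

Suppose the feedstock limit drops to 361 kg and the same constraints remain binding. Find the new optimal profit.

1993

At the optimum: feedstock uses 366 of 366 (binding); catalyst uses 204 of 204 (binding).
Dual feasibility on the basic columns requires 6·y_feedstock + 3·y_catalyst = 30, 6·y_feedstock + 4·y_catalyst = 38.
→ y_feedstock = 1 and y_catalyst = 8.
Δz = y_feedstock·Δb = 1 × (-5) = -5, so new z* = 1998 − 5 = 1993.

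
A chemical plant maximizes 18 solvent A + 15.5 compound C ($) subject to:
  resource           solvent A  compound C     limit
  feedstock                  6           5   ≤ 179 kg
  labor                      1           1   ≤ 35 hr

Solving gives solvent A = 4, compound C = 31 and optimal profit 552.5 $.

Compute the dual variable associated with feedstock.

Both feedstock and labor are binding at x*.
The binding rows give the dual system: 6·y_feedstock + 1·y_labor = 18 and 5·y_feedstock + 1·y_labor = 15.5.
Solving: y_feedstock = 2.5, y_labor = 3.
Shadow price of feedstock = 2.5.

2.5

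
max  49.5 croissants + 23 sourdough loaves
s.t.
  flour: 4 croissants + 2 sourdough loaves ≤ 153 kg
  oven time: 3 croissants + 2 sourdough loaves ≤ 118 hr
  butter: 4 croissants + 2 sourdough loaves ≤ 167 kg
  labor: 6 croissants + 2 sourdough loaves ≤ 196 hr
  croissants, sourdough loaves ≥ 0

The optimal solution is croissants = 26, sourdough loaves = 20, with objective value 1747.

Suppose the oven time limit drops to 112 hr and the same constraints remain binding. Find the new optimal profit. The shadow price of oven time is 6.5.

Δb = -6, so new z* = 1747 + (6.5)·(-6) = 1747 − 39 = 1708.

1708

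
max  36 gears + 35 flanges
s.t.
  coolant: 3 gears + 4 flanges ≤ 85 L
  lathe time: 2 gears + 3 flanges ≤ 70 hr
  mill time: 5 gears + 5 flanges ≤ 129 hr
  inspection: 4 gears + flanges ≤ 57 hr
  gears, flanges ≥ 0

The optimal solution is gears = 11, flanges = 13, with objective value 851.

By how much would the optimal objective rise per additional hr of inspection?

3

Check each constraint at x*: coolant 85/85 (tight); lathe time 61/70 (slack 9); mill time 120/129 (slack 9); inspection 57/57 (tight).
Since lathe time, mill time are not tight, their duals are 0.
From A_Bᵀ y = c: 3·y_coolant + 4·y_inspection = 36; 4·y_coolant + 1·y_inspection = 35.
This yields shadow prices y_coolant = 8, y_inspection = 3.
Shadow price of inspection = 3.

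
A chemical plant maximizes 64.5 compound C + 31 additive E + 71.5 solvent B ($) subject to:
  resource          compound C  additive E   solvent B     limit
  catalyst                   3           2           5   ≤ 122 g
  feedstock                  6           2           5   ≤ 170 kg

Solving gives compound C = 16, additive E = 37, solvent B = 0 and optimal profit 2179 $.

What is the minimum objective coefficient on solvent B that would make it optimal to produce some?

At the optimum: catalyst uses 122 of 122 (binding); feedstock uses 170 of 170 (binding).
From A_Bᵀ y = c: 3·y_catalyst + 6·y_feedstock = 64.5; 2·y_catalyst + 2·y_feedstock = 31.
Solving: y_catalyst = 9.5, y_feedstock = 6.
solvent B enters the basis when its profit ≥ yᵀa₃ = 9.5·5 + 6·5 = 77.5.

77.5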